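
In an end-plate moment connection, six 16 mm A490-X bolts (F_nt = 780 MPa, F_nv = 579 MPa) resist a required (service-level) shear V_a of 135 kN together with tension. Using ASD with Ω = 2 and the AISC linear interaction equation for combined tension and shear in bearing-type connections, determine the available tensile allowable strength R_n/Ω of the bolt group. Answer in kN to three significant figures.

A_b = π·16²/4 = 201.1 mm²; f_rv = 135 × 1000 / (6 × 201.1) = 111.9 MPa.
F'_nt = 1.3 F_nt − (Ω F_nt / F_nv) f_rv = 1.3·780 − (2·780/579)·111.9 = 712.5 MPa, capped at F_nt → F'_nt = 712.5 MPa.
R_n = F'_nt · A_b · n = 712.5 × 201.1 × 6 / 1000 = 859.5 kN.
Allowable strength R_n/Ω = 859.5 / 2 = 430 kN.

430 kN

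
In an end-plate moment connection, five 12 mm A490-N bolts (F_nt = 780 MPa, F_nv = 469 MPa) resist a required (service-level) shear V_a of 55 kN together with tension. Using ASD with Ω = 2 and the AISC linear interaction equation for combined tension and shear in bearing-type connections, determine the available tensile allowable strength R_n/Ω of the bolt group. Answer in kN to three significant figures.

195 kN

A_b = π·12²/4 = 113.1 mm²; f_rv = 55 × 1000 / (5 × 113.1) = 97.26 MPa.
F'_nt = 1.3 F_nt − (Ω F_nt / F_nv) f_rv = 1.3·780 − (2·780/469)·97.26 = 690.5 MPa, capped at F_nt → F'_nt = 690.5 MPa.
R_n = F'_nt · A_b · n = 690.5 × 113.1 × 5 / 1000 = 390.5 kN.
Allowable strength R_n/Ω = 390.5 / 2 = 195 kN.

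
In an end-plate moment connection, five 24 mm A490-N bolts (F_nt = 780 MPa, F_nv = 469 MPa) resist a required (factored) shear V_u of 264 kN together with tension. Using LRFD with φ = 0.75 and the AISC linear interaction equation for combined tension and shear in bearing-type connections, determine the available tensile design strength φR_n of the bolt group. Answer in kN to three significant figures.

1280 kN

A_b = π·24²/4 = 452.4 mm²; f_rv = 264 × 1000 / (5 × 452.4) = 116.7 MPa.
F'_nt = 1.3 F_nt − (F_nt / φF_nv) f_rv = 1.3·780 − (780/(0.75·469))·116.7 = 755.2 MPa, capped at F_nt → F'_nt = 755.2 MPa.
R_n = F'_nt · A_b · n = 755.2 × 452.4 × 5 / 1000 = 1708 kN.
Design strength φR_n = 0.75 × 1708 = 1280 kN.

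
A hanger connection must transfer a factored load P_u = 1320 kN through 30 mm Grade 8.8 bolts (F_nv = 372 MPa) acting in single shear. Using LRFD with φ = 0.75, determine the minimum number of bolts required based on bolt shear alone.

7 bolts

A_b = π·30²/4 = 706.9 mm².
Per-bolt design strength φR_n = 0.75 × 372 × 706.9 × 1 / 1000 = 197.2 kN.
n ≥ 1320 / 197.2 = 6.693 → use 7 bolts.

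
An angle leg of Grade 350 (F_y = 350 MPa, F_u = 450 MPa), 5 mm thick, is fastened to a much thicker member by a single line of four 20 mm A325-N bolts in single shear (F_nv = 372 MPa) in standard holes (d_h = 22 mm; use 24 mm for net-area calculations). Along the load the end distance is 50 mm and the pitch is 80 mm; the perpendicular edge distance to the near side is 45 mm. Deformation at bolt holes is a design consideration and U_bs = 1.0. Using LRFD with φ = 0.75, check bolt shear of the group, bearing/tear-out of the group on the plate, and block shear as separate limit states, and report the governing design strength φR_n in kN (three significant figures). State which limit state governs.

264 kN (block shear governs)

Bolt shear: A_b = π·20²/4 = 314.2 mm²; R_n = 372 × 314.2 × 4 × 1 / 1000 = 467.5 kN → 0.75 × 467.5 = 351 kN.
Bearing: edge l_c = 39, r_n = 105.3 kN; interior l_c = 58, r_n = 108 kN; R_n = 105.3 + 3·108 = 429.3 kN → 322 kN.
Block shear: A_gv = 1450, A_nv = 1030, A_nt = 165 mm²; R_n = min(0.6F_uA_nv, 0.6F_yA_gv) + U_bs·F_u·A_nt = 352.4 kN → 264 kN.
Block shear governs: 264 kN.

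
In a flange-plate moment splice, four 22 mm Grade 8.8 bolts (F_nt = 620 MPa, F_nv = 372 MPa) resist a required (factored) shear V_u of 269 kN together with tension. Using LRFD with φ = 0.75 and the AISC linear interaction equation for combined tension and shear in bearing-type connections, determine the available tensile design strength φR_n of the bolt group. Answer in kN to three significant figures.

471 kN

A_b = π·22²/4 = 380.1 mm²; f_rv = 269 × 1000 / (4 × 380.1) = 176.9 MPa.
F'_nt = 1.3 F_nt − (F_nt / φF_nv) f_rv = 1.3·620 − (620/(0.75·372))·176.9 = 412.9 MPa, capped at F_nt → F'_nt = 412.9 MPa.
R_n = F'_nt · A_b · n = 412.9 × 380.1 × 4 / 1000 = 627.8 kN.
Design strength φR_n = 0.75 × 627.8 = 471 kN.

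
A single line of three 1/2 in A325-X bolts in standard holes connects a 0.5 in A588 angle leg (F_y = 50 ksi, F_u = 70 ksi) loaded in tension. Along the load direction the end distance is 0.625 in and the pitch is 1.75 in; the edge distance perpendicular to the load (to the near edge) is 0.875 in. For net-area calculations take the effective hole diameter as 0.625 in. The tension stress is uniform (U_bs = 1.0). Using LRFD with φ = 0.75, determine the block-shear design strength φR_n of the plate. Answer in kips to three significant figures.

55.1 kips

Shear plane L_v = 0.625 + 2·1.75 = 4.125 in; A_gv = 4.125 × 0.5 = 2.062 in².
A_nv = (4.125 − 2.5·0.625) × 0.5 = 1.281 in².
A_nt = (0.875 − 0.5·0.625) × 0.5 = 0.2812 in².
0.6 F_u A_nv = 53.81 kips; 0.6 F_y A_gv = 61.88 kips → shear rupture governs the shear term.
R_n = 53.81 + 1.0 × 70 × 0.2812 = 73.5 kips.
Design strength φR_n = 0.75 × 73.5 = 55.1 kips.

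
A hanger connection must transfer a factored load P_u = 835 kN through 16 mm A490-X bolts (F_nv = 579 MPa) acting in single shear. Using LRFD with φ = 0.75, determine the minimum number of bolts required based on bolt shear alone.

A_b = π·16²/4 = 201.1 mm².
Per-bolt design strength φR_n = 0.75 × 579 × 201.1 × 1 / 1000 = 87.31 kN.
n ≥ 835 / 87.31 = 9.563 → use 10 bolts.

10 bolts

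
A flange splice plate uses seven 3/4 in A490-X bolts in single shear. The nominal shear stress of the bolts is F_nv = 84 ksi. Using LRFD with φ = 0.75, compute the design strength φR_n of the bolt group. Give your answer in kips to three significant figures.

A_b = π × 0.75² / 4 = 0.4418 in².
R_n = F_nv · A_b · n · n_s = 84 × 0.4418 × 7 × 1 = 259.8 kips.
Design strength φR_n = 0.75 × 259.8 = 195 kips.

195 kips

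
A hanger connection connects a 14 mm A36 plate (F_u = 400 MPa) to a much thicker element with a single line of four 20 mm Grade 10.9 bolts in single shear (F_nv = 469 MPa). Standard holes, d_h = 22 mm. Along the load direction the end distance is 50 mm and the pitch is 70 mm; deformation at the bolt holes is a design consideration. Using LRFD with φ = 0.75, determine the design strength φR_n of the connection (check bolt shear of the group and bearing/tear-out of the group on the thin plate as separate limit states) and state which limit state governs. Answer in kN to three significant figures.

442 kN (bolt shear governs)

Bolt shear: A_b = π·20²/4 = 314.2 mm²; R_n = 469 × 314.2 × 4 × 1 / 1000 = 589.4 kN → 0.75 × 589.4 = 442 kN.
Bearing (1.2 l_c t F_u ≤ 2.4 d t F_u): upper limit = 2.4·20·14·400 / 1000 = 268.8 kN.
  Edge l_c = 50 − 22/2 = 39 → r_n = 262.1 kN; interior l_c = 70 − 22 = 48 → r_n = 268.8 kN.
  R_n,bearing = 1·262.1 + 3·268.8 = 1068 kN → 0.75 × 1068 = 801 kN.
Bolt shear governs: 442 kN.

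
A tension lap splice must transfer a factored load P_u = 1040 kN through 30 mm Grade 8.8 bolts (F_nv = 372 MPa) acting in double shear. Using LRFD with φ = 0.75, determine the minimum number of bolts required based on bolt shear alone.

A_b = π·30²/4 = 706.9 mm².
Per-bolt design strength φR_n = 0.75 × 372 × 706.9 × 2 / 1000 = 394.4 kN.
n ≥ 1040 / 394.4 = 2.637 → use 3 bolts.

3 bolts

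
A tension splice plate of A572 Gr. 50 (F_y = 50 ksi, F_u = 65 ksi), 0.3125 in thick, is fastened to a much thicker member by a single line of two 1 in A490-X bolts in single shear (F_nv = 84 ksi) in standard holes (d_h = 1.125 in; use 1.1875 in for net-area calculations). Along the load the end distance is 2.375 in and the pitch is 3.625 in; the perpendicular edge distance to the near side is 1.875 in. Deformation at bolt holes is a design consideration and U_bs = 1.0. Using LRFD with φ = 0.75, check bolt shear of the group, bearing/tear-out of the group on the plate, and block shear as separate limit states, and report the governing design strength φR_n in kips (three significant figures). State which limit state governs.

Bolt shear: A_b = π·1²/4 = 0.7854 in²; R_n = 84 × 0.7854 × 2 × 1 = 131.9 kips → 0.75 × 131.9 = 99 kips.
Bearing: edge l_c = 1.812, r_n = 44.18 kips; interior l_c = 2.5, r_n = 48.75 kips; R_n = 44.18 + 1·48.75 = 92.93 kips → 69.7 kips.
Block shear: A_gv = 1.875, A_nv = 1.318, A_nt = 0.4004 in²; R_n = min(0.6F_uA_nv, 0.6F_yA_gv) + U_bs·F_u·A_nt = 77.44 kips → 58.1 kips.
Block shear governs: 58.1 kips.

58.1 kips (block shear governs)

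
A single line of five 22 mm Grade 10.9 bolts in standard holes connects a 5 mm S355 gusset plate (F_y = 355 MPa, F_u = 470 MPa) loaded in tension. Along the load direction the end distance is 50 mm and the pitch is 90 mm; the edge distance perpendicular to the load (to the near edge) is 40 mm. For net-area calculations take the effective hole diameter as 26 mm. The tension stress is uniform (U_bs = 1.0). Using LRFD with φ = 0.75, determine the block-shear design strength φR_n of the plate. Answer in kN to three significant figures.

357 kN

Shear plane L_v = 50 + 4·90 = 410 mm; A_gv = 410 × 5 = 2050 mm².
A_nv = (410 − 4.5·26) × 5 = 1465 mm².
A_nt = (40 − 0.5·26) × 5 = 135 mm².
0.6 F_u A_nv = 413.1 kN; 0.6 F_y A_gv = 436.7 kN → shear rupture governs the shear term.
R_n = 413.1 + 1.0 × 470 × 135 / 1000 = 476.6 kN.
Design strength φR_n = 0.75 × 476.6 = 357 kN.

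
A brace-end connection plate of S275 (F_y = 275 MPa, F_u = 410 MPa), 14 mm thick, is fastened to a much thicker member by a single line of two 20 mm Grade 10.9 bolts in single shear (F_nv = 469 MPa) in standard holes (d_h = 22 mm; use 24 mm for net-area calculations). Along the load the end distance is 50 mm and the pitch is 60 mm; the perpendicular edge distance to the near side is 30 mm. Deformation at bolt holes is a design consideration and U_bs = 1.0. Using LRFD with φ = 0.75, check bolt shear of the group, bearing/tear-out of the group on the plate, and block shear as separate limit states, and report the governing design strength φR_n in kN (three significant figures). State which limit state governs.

221 kN (bolt shear governs)

Bolt shear: A_b = π·20²/4 = 314.2 mm²; R_n = 469 × 314.2 × 2 × 1 / 1000 = 294.7 kN → 0.75 × 294.7 = 221 kN.
Bearing: edge l_c = 39, r_n = 268.6 kN; interior l_c = 38, r_n = 261.7 kN; R_n = 268.6 + 1·261.7 = 530.4 kN → 398 kN.
Block shear: A_gv = 1540, A_nv = 1036, A_nt = 252 mm²; R_n = min(0.6F_uA_nv, 0.6F_yA_gv) + U_bs·F_u·A_nt = 357.4 kN → 268 kN.
Bolt shear governs: 221 kN.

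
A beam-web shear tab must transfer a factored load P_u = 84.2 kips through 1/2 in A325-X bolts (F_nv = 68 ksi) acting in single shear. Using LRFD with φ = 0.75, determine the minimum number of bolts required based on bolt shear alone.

A_b = π·0.5²/4 = 0.1963 in².
Per-bolt design strength φR_n = 0.75 × 68 × 0.1963 × 1 = 10.01 kips.
n ≥ 84.2 / 10.01 = 8.408 → use 9 bolts.

9 bolts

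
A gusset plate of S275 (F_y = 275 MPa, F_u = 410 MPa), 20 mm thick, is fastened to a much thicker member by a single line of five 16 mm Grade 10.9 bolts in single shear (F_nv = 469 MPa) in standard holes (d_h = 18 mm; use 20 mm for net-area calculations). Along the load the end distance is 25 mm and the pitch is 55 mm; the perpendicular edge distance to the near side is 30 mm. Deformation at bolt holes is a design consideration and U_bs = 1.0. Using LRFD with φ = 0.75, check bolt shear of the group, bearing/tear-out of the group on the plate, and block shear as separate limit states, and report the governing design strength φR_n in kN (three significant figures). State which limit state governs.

354 kN (bolt shear governs)

Bolt shear: A_b = π·16²/4 = 201.1 mm²; R_n = 469 × 201.1 × 5 × 1 / 1000 = 471.5 kN → 0.75 × 471.5 = 354 kN.
Bearing: edge l_c = 16, r_n = 157.4 kN; interior l_c = 37, r_n = 314.9 kN; R_n = 157.4 + 4·314.9 = 1417 kN → 1060 kN.
Block shear: A_gv = 4900, A_nv = 3100, A_nt = 400 mm²; R_n = min(0.6F_uA_nv, 0.6F_yA_gv) + U_bs·F_u·A_nt = 926.6 kN → 695 kN.
Bolt shear governs: 354 kN.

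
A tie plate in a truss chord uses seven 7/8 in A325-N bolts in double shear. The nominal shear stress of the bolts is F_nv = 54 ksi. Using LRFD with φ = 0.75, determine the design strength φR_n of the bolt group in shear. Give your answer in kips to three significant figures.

341 kips

A_b = π × 0.875² / 4 = 0.6013 in².
R_n = F_nv · A_b · n · n_s = 54 × 0.6013 × 7 × 2 = 454.6 kips.
Design strength φR_n = 0.75 × 454.6 = 341 kips.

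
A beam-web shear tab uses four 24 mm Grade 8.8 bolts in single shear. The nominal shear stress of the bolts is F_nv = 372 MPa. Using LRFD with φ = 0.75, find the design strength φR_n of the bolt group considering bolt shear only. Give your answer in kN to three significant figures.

505 kN

A_b = π × 24² / 4 = 452.4 mm².
R_n = F_nv · A_b · n · n_s = 372 × 452.4 × 4 × 1 / 1000 = 673.2 kN.
Design strength φR_n = 0.75 × 673.2 = 505 kN.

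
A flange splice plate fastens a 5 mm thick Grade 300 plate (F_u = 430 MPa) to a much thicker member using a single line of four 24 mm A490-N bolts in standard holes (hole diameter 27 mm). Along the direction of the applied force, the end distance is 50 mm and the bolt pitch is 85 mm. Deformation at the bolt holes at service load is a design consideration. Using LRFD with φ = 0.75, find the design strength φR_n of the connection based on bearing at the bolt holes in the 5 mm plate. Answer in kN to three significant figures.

349 kN

Per bolt r_n = 1.2 l_c t F_u ≤ 2.4 d t F_u; upper limit = 2.4 × 24 × 5 × 430 / 1000 = 123.8 kN.
Edge bolt: l_c = 50 − 27/2 = 36.5 mm → 1.2 × 36.5 × 5 × 430 / 1000 = 94.17 → r_n = 94.17 kN.
Interior bolts: l_c = 85 − 27 = 58 mm → 1.2 × 58 × 5 × 430 / 1000 = 149.6 → r_n = 123.8 kN.
R_n = 1 × 94.17 + 3 × 123.8 = 465.7 kN.
Design strength φR_n = 0.75 × 465.7 = 349 kN.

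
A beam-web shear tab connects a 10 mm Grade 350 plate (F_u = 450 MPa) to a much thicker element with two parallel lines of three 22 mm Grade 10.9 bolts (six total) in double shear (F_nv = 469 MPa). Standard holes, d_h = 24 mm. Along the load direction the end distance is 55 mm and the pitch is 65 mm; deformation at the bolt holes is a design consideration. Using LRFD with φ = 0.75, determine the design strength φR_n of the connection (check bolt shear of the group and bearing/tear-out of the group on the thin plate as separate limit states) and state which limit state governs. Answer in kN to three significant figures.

1010 kN (bearing governs)

Bolt shear: A_b = π·22²/4 = 380.1 mm²; R_n = 469 × 380.1 × 6 × 2 / 1000 = 2139 kN → 0.75 × 2139 = 1600 kN.
Bearing (1.2 l_c t F_u ≤ 2.4 d t F_u): upper limit = 2.4·22·10·450 / 1000 = 237.6 kN.
  Edge l_c = 55 − 24/2 = 43 → r_n = 232.2 kN; interior l_c = 65 − 24 = 41 → r_n = 221.4 kN.
  R_n,bearing = 2·232.2 + 4·221.4 = 1350 kN → 0.75 × 1350 = 1010 kN.
Bearing governs: 1010 kN.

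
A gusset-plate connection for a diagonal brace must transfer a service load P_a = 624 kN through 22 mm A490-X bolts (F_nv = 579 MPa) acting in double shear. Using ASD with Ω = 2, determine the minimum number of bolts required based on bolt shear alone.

A_b = π·22²/4 = 380.1 mm².
Per-bolt allowable strength R_n/Ω = 579 × 380.1 × 2 / 1000 / 2 = 220.1 kN.
n ≥ 624 / 220.1 = 2.835 → use 3 bolts.

3 bolts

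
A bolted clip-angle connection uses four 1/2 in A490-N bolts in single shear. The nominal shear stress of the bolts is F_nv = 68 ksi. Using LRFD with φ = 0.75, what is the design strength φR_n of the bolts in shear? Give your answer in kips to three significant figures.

40.1 kips

A_b = π × 0.5² / 4 = 0.1963 in².
R_n = F_nv · A_b · n · n_s = 68 × 0.1963 × 4 × 1 = 53.41 kips.
Design strength φR_n = 0.75 × 53.41 = 40.1 kips.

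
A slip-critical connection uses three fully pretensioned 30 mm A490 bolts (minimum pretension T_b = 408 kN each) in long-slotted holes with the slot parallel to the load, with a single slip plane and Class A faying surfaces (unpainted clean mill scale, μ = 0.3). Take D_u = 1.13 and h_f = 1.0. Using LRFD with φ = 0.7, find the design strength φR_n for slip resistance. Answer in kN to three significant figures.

R_n = μ · D_u · h_f · T_b · n_s · n_b = 0.3 × 1.13 × 1.0 × 408 × 1 × 3 = 414.9 kN.
Design strength φR_n = 0.7 × 414.9 = 290 kN.

290 kN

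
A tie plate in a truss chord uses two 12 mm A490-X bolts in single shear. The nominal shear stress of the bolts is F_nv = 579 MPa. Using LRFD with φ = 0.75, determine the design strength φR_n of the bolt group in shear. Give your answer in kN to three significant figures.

A_b = π × 12² / 4 = 113.1 mm².
R_n = F_nv · A_b · n · n_s = 579 × 113.1 × 2 × 1 / 1000 = 131 kN.
Design strength φR_n = 0.75 × 131 = 98.2 kN.

98.2 kN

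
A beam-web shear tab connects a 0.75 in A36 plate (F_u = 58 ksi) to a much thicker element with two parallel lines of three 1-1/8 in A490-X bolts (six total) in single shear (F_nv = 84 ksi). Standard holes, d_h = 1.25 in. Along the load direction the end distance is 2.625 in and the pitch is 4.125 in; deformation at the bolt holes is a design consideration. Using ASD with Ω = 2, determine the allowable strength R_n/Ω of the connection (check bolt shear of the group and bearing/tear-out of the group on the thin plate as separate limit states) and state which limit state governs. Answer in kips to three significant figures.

Bolt shear: A_b = π·1.125²/4 = 0.994 in²; R_n = 84 × 0.994 × 6 × 1 = 501 kips → 501 / 2 = 250 kips.
Bearing (1.2 l_c t F_u ≤ 2.4 d t F_u): upper limit = 2.4·1.125·0.75·58 = 117.4 kips.
  Edge l_c = 2.625 − 1.25/2 = 2 → r_n = 104.4 kips; interior l_c = 4.125 − 1.25 = 2.875 → r_n = 117.4 kips.
  R_n,bearing = 2·104.4 + 4·117.4 = 678.6 kips → 678.6 / 2 = 339 kips.
Bolt shear governs: 250 kips.

250 kips (bolt shear governs)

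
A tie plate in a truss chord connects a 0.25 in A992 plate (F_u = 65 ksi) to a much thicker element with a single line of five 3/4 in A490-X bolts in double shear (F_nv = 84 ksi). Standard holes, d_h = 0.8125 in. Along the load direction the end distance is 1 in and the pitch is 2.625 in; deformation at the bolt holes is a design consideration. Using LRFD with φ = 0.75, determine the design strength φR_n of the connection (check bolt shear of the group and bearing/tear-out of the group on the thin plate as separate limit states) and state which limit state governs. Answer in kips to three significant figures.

96.4 kips (bearing governs)

Bolt shear: A_b = π·0.75²/4 = 0.4418 in²; R_n = 84 × 0.4418 × 5 × 2 = 371.1 kips → 0.75 × 371.1 = 278 kips.
Bearing (1.2 l_c t F_u ≤ 2.4 d t F_u): upper limit = 2.4·0.75·0.25·65 = 29.25 kips.
  Edge l_c = 1 − 0.8125/2 = 0.5938 → r_n = 11.58 kips; interior l_c = 2.625 − 0.8125 = 1.812 → r_n = 29.25 kips.
  R_n,bearing = 1·11.58 + 4·29.25 = 128.6 kips → 0.75 × 128.6 = 96.4 kips.
Bearing governs: 96.4 kips.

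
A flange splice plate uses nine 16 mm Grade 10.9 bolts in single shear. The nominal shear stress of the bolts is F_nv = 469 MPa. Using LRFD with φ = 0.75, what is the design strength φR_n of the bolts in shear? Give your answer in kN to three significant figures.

A_b = π × 16² / 4 = 201.1 mm².
R_n = F_nv · A_b · n · n_s = 469 × 201.1 × 9 × 1 / 1000 = 848.7 kN.
Design strength φR_n = 0.75 × 848.7 = 637 kN.

637 kN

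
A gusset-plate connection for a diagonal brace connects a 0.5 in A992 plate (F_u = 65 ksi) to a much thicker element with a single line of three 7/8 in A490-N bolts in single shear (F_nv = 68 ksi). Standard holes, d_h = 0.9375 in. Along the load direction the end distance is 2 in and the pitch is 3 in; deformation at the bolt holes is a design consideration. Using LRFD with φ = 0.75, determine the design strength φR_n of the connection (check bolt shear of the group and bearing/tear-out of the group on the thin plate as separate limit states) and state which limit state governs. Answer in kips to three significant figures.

92 kips (bolt shear governs)

Bolt shear: A_b = π·0.875²/4 = 0.6013 in²; R_n = 68 × 0.6013 × 3 × 1 = 122.7 kips → 0.75 × 122.7 = 92 kips.
Bearing (1.2 l_c t F_u ≤ 2.4 d t F_u): upper limit = 2.4·0.875·0.5·65 = 68.25 kips.
  Edge l_c = 2 − 0.9375/2 = 1.531 → r_n = 59.72 kips; interior l_c = 3 − 0.9375 = 2.062 → r_n = 68.25 kips.
  R_n,bearing = 1·59.72 + 2·68.25 = 196.2 kips → 0.75 × 196.2 = 147 kips.
Bolt shear governs: 92 kips.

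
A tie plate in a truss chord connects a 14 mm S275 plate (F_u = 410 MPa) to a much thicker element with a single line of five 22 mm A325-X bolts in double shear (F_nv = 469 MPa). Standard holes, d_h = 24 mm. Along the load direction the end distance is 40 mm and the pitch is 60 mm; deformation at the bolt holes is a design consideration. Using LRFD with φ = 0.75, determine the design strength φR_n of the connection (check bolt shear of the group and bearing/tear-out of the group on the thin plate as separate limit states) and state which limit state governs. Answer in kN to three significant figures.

Bolt shear: A_b = π·22²/4 = 380.1 mm²; R_n = 469 × 380.1 × 5 × 2 / 1000 = 1783 kN → 0.75 × 1783 = 1340 kN.
Bearing (1.2 l_c t F_u ≤ 2.4 d t F_u): upper limit = 2.4·22·14·410 / 1000 = 303.1 kN.
  Edge l_c = 40 − 24/2 = 28 → r_n = 192.9 kN; interior l_c = 60 − 24 = 36 → r_n = 248 kN.
  R_n,bearing = 1·192.9 + 4·248 = 1185 kN → 0.75 × 1185 = 889 kN.
Bearing governs: 889 kN.

889 kN (bearing governs)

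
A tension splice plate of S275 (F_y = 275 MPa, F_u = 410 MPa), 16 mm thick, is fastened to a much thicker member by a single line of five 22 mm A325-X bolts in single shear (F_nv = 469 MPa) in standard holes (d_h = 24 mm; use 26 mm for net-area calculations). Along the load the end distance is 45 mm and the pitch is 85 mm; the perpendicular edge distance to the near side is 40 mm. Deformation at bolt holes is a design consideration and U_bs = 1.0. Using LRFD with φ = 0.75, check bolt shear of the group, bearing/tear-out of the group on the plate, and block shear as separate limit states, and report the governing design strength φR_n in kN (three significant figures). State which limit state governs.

Bolt shear: A_b = π·22²/4 = 380.1 mm²; R_n = 469 × 380.1 × 5 × 1 / 1000 = 891.4 kN → 0.75 × 891.4 = 669 kN.
Bearing: edge l_c = 33, r_n = 259.8 kN; interior l_c = 61, r_n = 346.4 kN; R_n = 259.8 + 4·346.4 = 1645 kN → 1230 kN.
Block shear: A_gv = 6160, A_nv = 4288, A_nt = 432 mm²; R_n = min(0.6F_uA_nv, 0.6F_yA_gv) + U_bs·F_u·A_nt = 1194 kN → 895 kN.
Bolt shear governs: 669 kN.

669 kN (bolt shear governs)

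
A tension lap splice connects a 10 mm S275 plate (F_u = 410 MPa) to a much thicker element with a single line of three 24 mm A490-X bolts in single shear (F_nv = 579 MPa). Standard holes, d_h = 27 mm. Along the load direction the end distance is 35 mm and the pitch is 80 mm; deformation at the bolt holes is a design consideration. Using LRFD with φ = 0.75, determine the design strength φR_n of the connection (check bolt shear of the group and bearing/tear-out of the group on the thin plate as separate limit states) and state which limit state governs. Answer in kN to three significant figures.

434 kN (bearing governs)

Bolt shear: A_b = π·24²/4 = 452.4 mm²; R_n = 579 × 452.4 × 3 × 1 / 1000 = 785.8 kN → 0.75 × 785.8 = 589 kN.
Bearing (1.2 l_c t F_u ≤ 2.4 d t F_u): upper limit = 2.4·24·10·410 / 1000 = 236.2 kN.
  Edge l_c = 35 − 27/2 = 21.5 → r_n = 105.8 kN; interior l_c = 80 − 27 = 53 → r_n = 236.2 kN.
  R_n,bearing = 1·105.8 + 2·236.2 = 578.1 kN → 0.75 × 578.1 = 434 kN.
Bearing governs: 434 kN.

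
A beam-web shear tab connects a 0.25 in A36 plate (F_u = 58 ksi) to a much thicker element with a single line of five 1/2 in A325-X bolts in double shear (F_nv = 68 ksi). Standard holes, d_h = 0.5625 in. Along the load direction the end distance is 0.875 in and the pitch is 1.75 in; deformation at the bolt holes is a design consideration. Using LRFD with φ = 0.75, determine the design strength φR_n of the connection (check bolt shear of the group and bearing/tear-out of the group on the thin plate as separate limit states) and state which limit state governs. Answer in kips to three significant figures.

59.9 kips (bearing governs)

Bolt shear: A_b = π·0.5²/4 = 0.1963 in²; R_n = 68 × 0.1963 × 5 × 2 = 133.5 kips → 0.75 × 133.5 = 100 kips.
Bearing (1.2 l_c t F_u ≤ 2.4 d t F_u): upper limit = 2.4·0.5·0.25·58 = 17.4 kips.
  Edge l_c = 0.875 − 0.5625/2 = 0.5938 → r_n = 10.33 kips; interior l_c = 1.75 − 0.5625 = 1.188 → r_n = 17.4 kips.
  R_n,bearing = 1·10.33 + 4·17.4 = 79.93 kips → 0.75 × 79.93 = 59.9 kips.
Bearing governs: 59.9 kips.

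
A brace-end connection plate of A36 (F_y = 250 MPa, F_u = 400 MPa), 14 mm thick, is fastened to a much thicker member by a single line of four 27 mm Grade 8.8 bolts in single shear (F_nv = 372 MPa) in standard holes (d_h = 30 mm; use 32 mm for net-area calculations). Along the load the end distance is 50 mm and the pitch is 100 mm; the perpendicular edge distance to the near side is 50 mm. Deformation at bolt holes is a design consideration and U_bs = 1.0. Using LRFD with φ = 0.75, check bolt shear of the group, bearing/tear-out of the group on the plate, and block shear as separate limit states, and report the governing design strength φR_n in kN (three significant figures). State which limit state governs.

639 kN (bolt shear governs)

Bolt shear: A_b = π·27²/4 = 572.6 mm²; R_n = 372 × 572.6 × 4 × 1 / 1000 = 852 kN → 0.75 × 852 = 639 kN.
Bearing: edge l_c = 35, r_n = 235.2 kN; interior l_c = 70, r_n = 362.9 kN; R_n = 235.2 + 3·362.9 = 1324 kN → 993 kN.
Block shear: A_gv = 4900, A_nv = 3332, A_nt = 476 mm²; R_n = min(0.6F_uA_nv, 0.6F_yA_gv) + U_bs·F_u·A_nt = 925.4 kN → 694 kN.
Bolt shear governs: 639 kN.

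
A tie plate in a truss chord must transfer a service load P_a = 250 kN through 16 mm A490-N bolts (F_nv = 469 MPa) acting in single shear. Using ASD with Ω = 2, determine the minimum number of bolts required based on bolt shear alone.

6 bolts

A_b = π·16²/4 = 201.1 mm².
Per-bolt allowable strength R_n/Ω = 469 × 201.1 × 1 / 1000 / 2 = 47.15 kN.
n ≥ 250 / 47.15 = 5.302 → use 6 bolts.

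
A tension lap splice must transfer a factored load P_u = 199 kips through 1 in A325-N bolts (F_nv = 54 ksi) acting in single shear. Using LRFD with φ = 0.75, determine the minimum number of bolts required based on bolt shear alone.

A_b = π·1²/4 = 0.7854 in².
Per-bolt design strength φR_n = 0.75 × 54 × 0.7854 × 1 = 31.81 kips.
n ≥ 199 / 31.81 = 6.256 → use 7 bolts.

7 bolts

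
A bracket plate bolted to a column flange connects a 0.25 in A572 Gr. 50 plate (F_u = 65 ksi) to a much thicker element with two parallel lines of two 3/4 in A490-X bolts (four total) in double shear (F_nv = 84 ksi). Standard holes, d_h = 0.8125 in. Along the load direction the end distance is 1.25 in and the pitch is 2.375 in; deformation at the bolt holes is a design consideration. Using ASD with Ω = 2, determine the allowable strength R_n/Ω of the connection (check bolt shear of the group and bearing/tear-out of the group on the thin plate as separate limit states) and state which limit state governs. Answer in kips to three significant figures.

Bolt shear: A_b = π·0.75²/4 = 0.4418 in²; R_n = 84 × 0.4418 × 4 × 2 = 296.9 kips → 296.9 / 2 = 148 kips.
Bearing (1.2 l_c t F_u ≤ 2.4 d t F_u): upper limit = 2.4·0.75·0.25·65 = 29.25 kips.
  Edge l_c = 1.25 − 0.8125/2 = 0.8438 → r_n = 16.45 kips; interior l_c = 2.375 − 0.8125 = 1.562 → r_n = 29.25 kips.
  R_n,bearing = 2·16.45 + 2·29.25 = 91.41 kips → 91.41 / 2 = 45.7 kips.
Bearing governs: 45.7 kips.

45.7 kips (bearing governs)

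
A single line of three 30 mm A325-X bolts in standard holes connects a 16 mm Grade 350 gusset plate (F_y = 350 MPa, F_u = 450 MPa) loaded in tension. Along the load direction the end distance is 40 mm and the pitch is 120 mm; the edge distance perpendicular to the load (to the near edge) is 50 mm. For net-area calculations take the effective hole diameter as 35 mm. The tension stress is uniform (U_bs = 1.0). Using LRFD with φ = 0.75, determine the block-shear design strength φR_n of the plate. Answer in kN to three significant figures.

Shear plane L_v = 40 + 2·120 = 280 mm; A_gv = 280 × 16 = 4480 mm².
A_nv = (280 − 2.5·35) × 16 = 3080 mm².
A_nt = (50 − 0.5·35) × 16 = 520 mm².
0.6 F_u A_nv = 831.6 kN; 0.6 F_y A_gv = 940.8 kN → shear rupture governs the shear term.
R_n = 831.6 + 1.0 × 450 × 520 / 1000 = 1066 kN.
Design strength φR_n = 0.75 × 1066 = 799 kN.

799 kN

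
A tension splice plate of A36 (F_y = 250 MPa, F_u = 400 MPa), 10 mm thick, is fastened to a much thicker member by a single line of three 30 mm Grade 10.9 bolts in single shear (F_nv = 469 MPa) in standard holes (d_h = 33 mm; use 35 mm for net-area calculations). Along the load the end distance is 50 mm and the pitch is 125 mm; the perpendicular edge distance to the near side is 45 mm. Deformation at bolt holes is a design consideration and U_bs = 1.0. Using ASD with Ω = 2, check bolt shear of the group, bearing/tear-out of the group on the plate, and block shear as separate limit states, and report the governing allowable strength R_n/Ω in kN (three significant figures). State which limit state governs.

Bolt shear: A_b = π·30²/4 = 706.9 mm²; R_n = 469 × 706.9 × 3 × 1 / 1000 = 994.5 kN → 994.5 / 2 = 497 kN.
Bearing: edge l_c = 33.5, r_n = 160.8 kN; interior l_c = 92, r_n = 288 kN; R_n = 160.8 + 2·288 = 736.8 kN → 368 kN.
Block shear: A_gv = 3000, A_nv = 2125, A_nt = 275 mm²; R_n = min(0.6F_uA_nv, 0.6F_yA_gv) + U_bs·F_u·A_nt = 560 kN → 280 kN.
Block shear governs: 280 kN.

280 kN (block shear governs)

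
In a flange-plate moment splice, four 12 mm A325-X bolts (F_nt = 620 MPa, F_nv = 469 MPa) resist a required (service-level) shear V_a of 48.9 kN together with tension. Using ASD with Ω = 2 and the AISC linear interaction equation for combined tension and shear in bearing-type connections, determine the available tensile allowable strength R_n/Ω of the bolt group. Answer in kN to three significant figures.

A_b = π·12²/4 = 113.1 mm²; f_rv = 48.9 × 1000 / (4 × 113.1) = 108.1 MPa.
F'_nt = 1.3 F_nt − (Ω F_nt / F_nv) f_rv = 1.3·620 − (2·620/469)·108.1 = 520.2 MPa, capped at F_nt → F'_nt = 520.2 MPa.
R_n = F'_nt · A_b · n = 520.2 × 113.1 × 4 / 1000 = 235.3 kN.
Allowable strength R_n/Ω = 235.3 / 2 = 118 kN.

118 kN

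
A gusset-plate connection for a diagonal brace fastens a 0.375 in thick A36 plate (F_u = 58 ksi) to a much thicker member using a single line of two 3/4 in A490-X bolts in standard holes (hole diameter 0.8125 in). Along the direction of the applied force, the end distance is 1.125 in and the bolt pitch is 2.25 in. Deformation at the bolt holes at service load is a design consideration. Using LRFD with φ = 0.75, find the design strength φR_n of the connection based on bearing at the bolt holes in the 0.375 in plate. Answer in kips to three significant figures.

42.2 kips

Per bolt r_n = 1.2 l_c t F_u ≤ 2.4 d t F_u; upper limit = 2.4 × 0.75 × 0.375 × 58 = 39.15 kips.
Edge bolt: l_c = 1.125 − 0.8125/2 = 0.7188 in → 1.2 × 0.7188 × 0.375 × 58 = 18.76 → r_n = 18.76 kips.
Interior bolts: l_c = 2.25 − 0.8125 = 1.438 in → 1.2 × 1.438 × 0.375 × 58 = 37.52 → r_n = 37.52 kips.
R_n = 1 × 18.76 + 1 × 37.52 = 56.28 kips.
Design strength φR_n = 0.75 × 56.28 = 42.2 kips.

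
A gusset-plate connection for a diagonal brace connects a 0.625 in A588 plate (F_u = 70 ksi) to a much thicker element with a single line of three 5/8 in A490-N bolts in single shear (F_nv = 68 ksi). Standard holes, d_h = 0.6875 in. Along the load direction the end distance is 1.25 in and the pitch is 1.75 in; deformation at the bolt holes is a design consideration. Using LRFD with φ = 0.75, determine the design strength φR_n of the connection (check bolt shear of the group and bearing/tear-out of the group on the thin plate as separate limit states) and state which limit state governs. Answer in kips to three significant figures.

46.9 kips (bolt shear governs)

Bolt shear: A_b = π·0.625²/4 = 0.3068 in²; R_n = 68 × 0.3068 × 3 × 1 = 62.59 kips → 0.75 × 62.59 = 46.9 kips.
Bearing (1.2 l_c t F_u ≤ 2.4 d t F_u): upper limit = 2.4·0.625·0.625·70 = 65.62 kips.
  Edge l_c = 1.25 − 0.6875/2 = 0.9062 → r_n = 47.58 kips; interior l_c = 1.75 − 0.6875 = 1.062 → r_n = 55.78 kips.
  R_n,bearing = 1·47.58 + 2·55.78 = 159.1 kips → 0.75 × 159.1 = 119 kips.
Bolt shear governs: 46.9 kips.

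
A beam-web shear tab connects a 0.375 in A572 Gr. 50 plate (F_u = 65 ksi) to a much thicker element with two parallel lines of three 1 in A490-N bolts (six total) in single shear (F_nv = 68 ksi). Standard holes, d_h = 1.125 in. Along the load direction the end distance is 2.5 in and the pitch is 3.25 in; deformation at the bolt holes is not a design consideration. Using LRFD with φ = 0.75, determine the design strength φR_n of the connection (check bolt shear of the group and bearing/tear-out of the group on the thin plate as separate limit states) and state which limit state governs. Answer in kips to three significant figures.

Bolt shear: A_b = π·1²/4 = 0.7854 in²; R_n = 68 × 0.7854 × 6 × 1 = 320.4 kips → 0.75 × 320.4 = 240 kips.
Bearing (1.5 l_c t F_u ≤ 3.0 d t F_u): upper limit = 3.0·1·0.375·65 = 73.12 kips.
  Edge l_c = 2.5 − 1.125/2 = 1.938 → r_n = 70.84 kips; interior l_c = 3.25 − 1.125 = 2.125 → r_n = 73.12 kips.
  R_n,bearing = 2·70.84 + 4·73.12 = 434.2 kips → 0.75 × 434.2 = 326 kips.
Bolt shear governs: 240 kips.

240 kips (bolt shear governs)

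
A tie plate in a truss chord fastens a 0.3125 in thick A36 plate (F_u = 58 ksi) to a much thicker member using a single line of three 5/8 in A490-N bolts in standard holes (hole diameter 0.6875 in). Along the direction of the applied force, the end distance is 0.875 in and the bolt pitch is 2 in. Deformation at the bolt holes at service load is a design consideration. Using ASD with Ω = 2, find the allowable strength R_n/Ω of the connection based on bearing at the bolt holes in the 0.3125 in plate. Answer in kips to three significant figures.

Per bolt r_n = 1.2 l_c t F_u ≤ 2.4 d t F_u; upper limit = 2.4 × 0.625 × 0.3125 × 58 = 27.19 kips.
Edge bolt: l_c = 0.875 − 0.6875/2 = 0.5312 in → 1.2 × 0.5312 × 0.3125 × 58 = 11.55 → r_n = 11.55 kips.
Interior bolts: l_c = 2 − 0.6875 = 1.312 in → 1.2 × 1.312 × 0.3125 × 58 = 28.55 → r_n = 27.19 kips.
R_n = 1 × 11.55 + 2 × 27.19 = 65.93 kips.
Allowable strength R_n/Ω = 65.93 / 2 = 33 kips.

33 kips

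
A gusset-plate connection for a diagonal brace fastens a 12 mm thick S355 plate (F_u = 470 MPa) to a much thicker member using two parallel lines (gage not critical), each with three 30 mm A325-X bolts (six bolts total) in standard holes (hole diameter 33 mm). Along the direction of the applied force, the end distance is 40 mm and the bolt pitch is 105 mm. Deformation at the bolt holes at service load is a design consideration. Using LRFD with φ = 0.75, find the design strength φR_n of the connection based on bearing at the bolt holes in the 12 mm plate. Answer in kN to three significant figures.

1460 kN

Per bolt r_n = 1.2 l_c t F_u ≤ 2.4 d t F_u; upper limit = 2.4 × 30 × 12 × 470 / 1000 = 406.1 kN.
Edge bolt: l_c = 40 − 33/2 = 23.5 mm → 1.2 × 23.5 × 12 × 470 / 1000 = 159 → r_n = 159 kN.
Interior bolts: l_c = 105 − 33 = 72 mm → 1.2 × 72 × 12 × 470 / 1000 = 487.3 → r_n = 406.1 kN.
R_n = 2 × 159 + 4 × 406.1 = 1942 kN.
Design strength φR_n = 0.75 × 1942 = 1460 kN.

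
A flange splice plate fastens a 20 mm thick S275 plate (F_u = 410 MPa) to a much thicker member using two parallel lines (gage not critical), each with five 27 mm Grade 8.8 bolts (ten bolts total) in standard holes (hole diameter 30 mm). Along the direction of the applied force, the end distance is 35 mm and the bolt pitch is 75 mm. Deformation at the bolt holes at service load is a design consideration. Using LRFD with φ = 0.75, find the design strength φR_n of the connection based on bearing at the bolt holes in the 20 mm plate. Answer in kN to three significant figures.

Per bolt r_n = 1.2 l_c t F_u ≤ 2.4 d t F_u; upper limit = 2.4 × 27 × 20 × 410 / 1000 = 531.4 kN.
Edge bolt: l_c = 35 − 30/2 = 20 mm → 1.2 × 20 × 20 × 410 / 1000 = 196.8 → r_n = 196.8 kN.
Interior bolts: l_c = 75 − 30 = 45 mm → 1.2 × 45 × 20 × 410 / 1000 = 442.8 → r_n = 442.8 kN.
R_n = 2 × 196.8 + 8 × 442.8 = 3936 kN.
Design strength φR_n = 0.75 × 3936 = 2950 kN.

2950 kN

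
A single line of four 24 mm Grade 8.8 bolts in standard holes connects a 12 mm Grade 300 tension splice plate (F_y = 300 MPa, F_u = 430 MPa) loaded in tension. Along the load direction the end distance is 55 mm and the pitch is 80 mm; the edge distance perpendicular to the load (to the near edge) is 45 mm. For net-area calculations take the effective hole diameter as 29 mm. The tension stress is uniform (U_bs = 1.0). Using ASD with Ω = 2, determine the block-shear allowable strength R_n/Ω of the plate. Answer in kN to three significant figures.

378 kN

Shear plane L_v = 55 + 3·80 = 295 mm; A_gv = 295 × 12 = 3540 mm².
A_nv = (295 − 3.5·29) × 12 = 2322 mm².
A_nt = (45 − 0.5·29) × 12 = 366 mm².
0.6 F_u A_nv = 599.1 kN; 0.6 F_y A_gv = 637.2 kN → shear rupture governs the shear term.
R_n = 599.1 + 1.0 × 430 × 366 / 1000 = 756.5 kN.
Allowable strength R_n/Ω = 756.5 / 2 = 378 kN.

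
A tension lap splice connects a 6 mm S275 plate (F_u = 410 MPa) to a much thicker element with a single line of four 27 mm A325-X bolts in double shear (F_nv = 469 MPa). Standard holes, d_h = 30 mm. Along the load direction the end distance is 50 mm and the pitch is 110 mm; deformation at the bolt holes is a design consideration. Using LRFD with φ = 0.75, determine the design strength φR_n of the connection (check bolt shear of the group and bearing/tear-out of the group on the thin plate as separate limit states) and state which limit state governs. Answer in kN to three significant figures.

436 kN (bearing governs)

Bolt shear: A_b = π·27²/4 = 572.6 mm²; R_n = 469 × 572.6 × 4 × 2 / 1000 = 2148 kN → 0.75 × 2148 = 1610 kN.
Bearing (1.2 l_c t F_u ≤ 2.4 d t F_u): upper limit = 2.4·27·6·410 / 1000 = 159.4 kN.
  Edge l_c = 50 − 30/2 = 35 → r_n = 103.3 kN; interior l_c = 110 − 30 = 80 → r_n = 159.4 kN.
  R_n,bearing = 1·103.3 + 3·159.4 = 581.5 kN → 0.75 × 581.5 = 436 kN.
Bearing governs: 436 kN.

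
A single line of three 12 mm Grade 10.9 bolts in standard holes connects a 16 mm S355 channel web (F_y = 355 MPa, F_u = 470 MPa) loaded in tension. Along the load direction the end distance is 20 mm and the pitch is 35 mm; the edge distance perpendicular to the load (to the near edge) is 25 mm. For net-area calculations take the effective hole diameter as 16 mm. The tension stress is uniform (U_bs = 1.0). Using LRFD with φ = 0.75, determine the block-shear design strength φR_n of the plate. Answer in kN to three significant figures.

265 kN

Shear plane L_v = 20 + 2·35 = 90 mm; A_gv = 90 × 16 = 1440 mm².
A_nv = (90 − 2.5·16) × 16 = 800 mm².
A_nt = (25 − 0.5·16) × 16 = 272 mm².
0.6 F_u A_nv = 225.6 kN; 0.6 F_y A_gv = 306.7 kN → shear rupture governs the shear term.
R_n = 225.6 + 1.0 × 470 × 272 / 1000 = 353.4 kN.
Design strength φR_n = 0.75 × 353.4 = 265 kN.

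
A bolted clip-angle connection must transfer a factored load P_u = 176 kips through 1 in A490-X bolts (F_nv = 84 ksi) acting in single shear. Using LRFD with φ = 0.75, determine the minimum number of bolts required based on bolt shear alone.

A_b = π·1²/4 = 0.7854 in².
Per-bolt design strength φR_n = 0.75 × 84 × 0.7854 × 1 = 49.48 kips.
n ≥ 176 / 49.48 = 3.557 → use 4 bolts.

4 bolts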